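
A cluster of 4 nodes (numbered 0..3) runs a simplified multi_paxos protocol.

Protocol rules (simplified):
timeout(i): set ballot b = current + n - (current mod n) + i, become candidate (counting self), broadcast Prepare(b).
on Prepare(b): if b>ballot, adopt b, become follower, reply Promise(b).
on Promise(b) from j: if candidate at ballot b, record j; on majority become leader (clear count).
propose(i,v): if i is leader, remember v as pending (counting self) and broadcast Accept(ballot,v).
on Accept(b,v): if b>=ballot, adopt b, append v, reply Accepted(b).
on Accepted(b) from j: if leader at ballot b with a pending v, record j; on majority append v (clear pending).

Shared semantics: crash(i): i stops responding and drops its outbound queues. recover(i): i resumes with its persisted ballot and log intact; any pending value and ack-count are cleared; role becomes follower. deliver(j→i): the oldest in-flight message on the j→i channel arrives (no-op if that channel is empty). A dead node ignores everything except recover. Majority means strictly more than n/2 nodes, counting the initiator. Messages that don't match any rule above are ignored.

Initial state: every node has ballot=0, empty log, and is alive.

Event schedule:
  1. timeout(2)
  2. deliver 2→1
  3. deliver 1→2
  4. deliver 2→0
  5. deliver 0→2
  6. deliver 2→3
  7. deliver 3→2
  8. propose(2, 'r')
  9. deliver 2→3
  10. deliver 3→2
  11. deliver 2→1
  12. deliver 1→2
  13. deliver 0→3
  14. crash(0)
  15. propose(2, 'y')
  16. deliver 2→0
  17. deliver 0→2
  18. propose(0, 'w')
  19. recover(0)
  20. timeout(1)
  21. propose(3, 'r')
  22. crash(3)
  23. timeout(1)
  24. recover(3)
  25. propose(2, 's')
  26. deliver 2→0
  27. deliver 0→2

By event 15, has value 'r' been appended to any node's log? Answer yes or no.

[1] timeout(2) → N2(cand b6 [-])
[2] deliver 2→1 → N1(foll b6 [-])
[3] deliver 1→2 → ∅
[4] deliver 2→0 → N0(foll b6 [-])
[5] deliver 0→2 → N2(lead b6 [-])
[6] deliver 2→3 → N3(foll b6 [-])
[7] deliver 3→2 → ∅
[8] propose(2,'r') → ∅
[9] deliver 2→3 → N3(foll b6 [r])
[10] deliver 3→2 → ∅
[11] deliver 2→1 → N1(foll b6 [r])
[12] deliver 1→2 → N2(lead b6 [r])
[13] deliver 0→3 → ∅
[14] crash(0) → N0(✗foll b6 [-])
[15] propose(2,'y') → ∅

yes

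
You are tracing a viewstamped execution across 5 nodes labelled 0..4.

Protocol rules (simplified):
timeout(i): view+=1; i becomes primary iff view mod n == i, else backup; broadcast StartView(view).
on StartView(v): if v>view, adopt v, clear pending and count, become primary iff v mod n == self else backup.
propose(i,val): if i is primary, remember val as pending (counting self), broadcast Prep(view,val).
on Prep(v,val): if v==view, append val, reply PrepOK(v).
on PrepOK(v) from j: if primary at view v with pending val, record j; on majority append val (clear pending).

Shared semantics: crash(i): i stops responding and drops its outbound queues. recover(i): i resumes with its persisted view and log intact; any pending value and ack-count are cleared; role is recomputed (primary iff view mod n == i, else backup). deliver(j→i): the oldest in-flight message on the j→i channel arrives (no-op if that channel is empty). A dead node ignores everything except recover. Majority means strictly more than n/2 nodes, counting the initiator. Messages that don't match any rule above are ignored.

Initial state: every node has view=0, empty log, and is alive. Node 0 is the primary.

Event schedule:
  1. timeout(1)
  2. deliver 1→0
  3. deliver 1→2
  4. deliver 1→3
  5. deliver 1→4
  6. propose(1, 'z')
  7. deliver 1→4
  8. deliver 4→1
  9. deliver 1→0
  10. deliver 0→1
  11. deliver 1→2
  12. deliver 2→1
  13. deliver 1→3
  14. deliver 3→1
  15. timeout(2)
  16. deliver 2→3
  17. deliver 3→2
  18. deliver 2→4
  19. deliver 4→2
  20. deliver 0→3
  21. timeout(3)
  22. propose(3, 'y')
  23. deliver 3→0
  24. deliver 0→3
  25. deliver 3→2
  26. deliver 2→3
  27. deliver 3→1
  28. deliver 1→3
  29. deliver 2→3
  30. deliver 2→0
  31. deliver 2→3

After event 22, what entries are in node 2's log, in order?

e1 timeout(1): 1[prim,v=1,-]
e2 deliver 1→0: 0[back,v=1,-]
e3 deliver 1→2: 2[back,v=1,-]
e4 deliver 1→3: 3[back,v=1,-]
e5 deliver 1→4: 4[back,v=1,-]
e6 propose(1,'z'): ·
e7 deliver 1→4: 4[back,v=1,z]
e8 deliver 4→1: ·
e9 deliver 1→0: 0[back,v=1,z]
e10 deliver 0→1: 1[prim,v=1,z]
e11 deliver 1→2: 2[back,v=1,z]
e12 deliver 2→1: ·
e13 deliver 1→3: 3[back,v=1,z]
e14 deliver 3→1: ·
e15 timeout(2): 2[prim,v=2,z]
e16 deliver 2→3: 3[back,v=2,z]
e17 deliver 3→2: ·
e18 deliver 2→4: 4[back,v=2,z]
e19 deliver 4→2: ·
e20 deliver 0→3: ·
e21 timeout(3): 3[prim,v=3,z]
e22 propose(3,'y'): ·

z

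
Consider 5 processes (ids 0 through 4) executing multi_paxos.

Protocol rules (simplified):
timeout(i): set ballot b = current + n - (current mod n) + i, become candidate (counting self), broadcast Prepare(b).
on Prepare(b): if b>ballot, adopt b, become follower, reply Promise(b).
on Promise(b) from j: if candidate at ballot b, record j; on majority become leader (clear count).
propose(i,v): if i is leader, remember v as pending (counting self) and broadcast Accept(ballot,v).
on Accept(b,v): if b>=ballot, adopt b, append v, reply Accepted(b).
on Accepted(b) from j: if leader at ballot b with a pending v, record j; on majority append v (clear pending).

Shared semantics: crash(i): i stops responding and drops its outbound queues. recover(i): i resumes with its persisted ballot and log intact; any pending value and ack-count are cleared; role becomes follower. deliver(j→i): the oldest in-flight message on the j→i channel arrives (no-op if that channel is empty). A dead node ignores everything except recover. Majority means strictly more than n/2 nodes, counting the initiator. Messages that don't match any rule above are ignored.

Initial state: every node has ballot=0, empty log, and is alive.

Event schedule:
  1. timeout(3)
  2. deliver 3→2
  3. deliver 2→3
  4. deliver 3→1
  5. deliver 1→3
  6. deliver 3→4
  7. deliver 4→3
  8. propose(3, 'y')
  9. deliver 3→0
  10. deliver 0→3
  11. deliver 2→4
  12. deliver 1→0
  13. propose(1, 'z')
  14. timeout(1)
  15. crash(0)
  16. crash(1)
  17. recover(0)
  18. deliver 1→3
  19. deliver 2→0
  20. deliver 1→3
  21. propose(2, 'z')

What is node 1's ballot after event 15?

11

after 1 — timeout(3): n3:cand/b8/[-]
after 2 — deliver 3→2: n2:foll/b8/[-]
after 3 — deliver 2→3: ·
after 4 — deliver 3→1: n1:foll/b8/[-]
after 5 — deliver 1→3: n3:lead/b8/[-]
after 6 — deliver 3→4: n4:foll/b8/[-]
after 7 — deliver 4→3: ·
after 8 — propose(3,'y'): ·
after 9 — deliver 3→0: n0:foll/b8/[-]
after 10 — deliver 0→3: ·
after 11 — deliver 2→4: ·
after 12 — deliver 1→0: ·
after 13 — propose(1,'z'): ·
after 14 — timeout(1): n1:cand/b11/[-]
after 15 — crash(0): n0:✗foll/b8/[-]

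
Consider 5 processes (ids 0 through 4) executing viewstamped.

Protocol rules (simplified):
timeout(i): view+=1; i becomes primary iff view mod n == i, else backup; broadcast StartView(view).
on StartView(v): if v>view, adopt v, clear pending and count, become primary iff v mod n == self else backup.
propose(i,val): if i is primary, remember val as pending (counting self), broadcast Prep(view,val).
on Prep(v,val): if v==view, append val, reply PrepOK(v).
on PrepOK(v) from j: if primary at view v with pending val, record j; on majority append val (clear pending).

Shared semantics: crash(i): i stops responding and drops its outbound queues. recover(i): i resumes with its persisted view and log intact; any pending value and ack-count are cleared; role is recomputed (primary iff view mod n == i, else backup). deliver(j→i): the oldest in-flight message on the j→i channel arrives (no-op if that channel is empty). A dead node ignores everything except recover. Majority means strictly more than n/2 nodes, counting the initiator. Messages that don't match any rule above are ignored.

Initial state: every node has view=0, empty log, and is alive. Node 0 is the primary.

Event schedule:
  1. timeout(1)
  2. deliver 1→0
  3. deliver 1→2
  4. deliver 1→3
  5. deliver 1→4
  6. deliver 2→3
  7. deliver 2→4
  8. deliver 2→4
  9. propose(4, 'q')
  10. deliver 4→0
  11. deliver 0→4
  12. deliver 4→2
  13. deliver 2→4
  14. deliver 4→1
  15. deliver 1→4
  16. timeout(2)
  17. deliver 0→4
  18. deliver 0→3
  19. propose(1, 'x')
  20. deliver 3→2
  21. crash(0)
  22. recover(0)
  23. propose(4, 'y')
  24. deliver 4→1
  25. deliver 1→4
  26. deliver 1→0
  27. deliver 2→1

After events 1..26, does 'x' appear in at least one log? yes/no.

yes

e1 timeout(1): 1[prim,v=1,-]
e2 deliver 1→0: 0[back,v=1,-]
e3 deliver 1→2: 2[back,v=1,-]
e4 deliver 1→3: 3[back,v=1,-]
e5 deliver 1→4: 4[back,v=1,-]
e6 deliver 2→3: ·
e7 deliver 2→4: ·
e8 deliver 2→4: ·
e9 propose(4,'q'): ·
e10 deliver 4→0: ·
e11 deliver 0→4: ·
e12 deliver 4→2: ·
e13 deliver 2→4: ·
e14 deliver 4→1: ·
e15 deliver 1→4: ·
e16 timeout(2): 2[prim,v=2,-]
e17 deliver 0→4: ·
e18 deliver 0→3: ·
e19 propose(1,'x'): ·
e20 deliver 3→2: ·
e21 crash(0): 0[✗back,v=1,-]
e22 recover(0): 0[back,v=1,-]
e23 propose(4,'y'): ·
e24 deliver 4→1: ·
e25 deliver 1→4: 4[back,v=1,x]
e26 deliver 1→0: 0[back,v=1,x]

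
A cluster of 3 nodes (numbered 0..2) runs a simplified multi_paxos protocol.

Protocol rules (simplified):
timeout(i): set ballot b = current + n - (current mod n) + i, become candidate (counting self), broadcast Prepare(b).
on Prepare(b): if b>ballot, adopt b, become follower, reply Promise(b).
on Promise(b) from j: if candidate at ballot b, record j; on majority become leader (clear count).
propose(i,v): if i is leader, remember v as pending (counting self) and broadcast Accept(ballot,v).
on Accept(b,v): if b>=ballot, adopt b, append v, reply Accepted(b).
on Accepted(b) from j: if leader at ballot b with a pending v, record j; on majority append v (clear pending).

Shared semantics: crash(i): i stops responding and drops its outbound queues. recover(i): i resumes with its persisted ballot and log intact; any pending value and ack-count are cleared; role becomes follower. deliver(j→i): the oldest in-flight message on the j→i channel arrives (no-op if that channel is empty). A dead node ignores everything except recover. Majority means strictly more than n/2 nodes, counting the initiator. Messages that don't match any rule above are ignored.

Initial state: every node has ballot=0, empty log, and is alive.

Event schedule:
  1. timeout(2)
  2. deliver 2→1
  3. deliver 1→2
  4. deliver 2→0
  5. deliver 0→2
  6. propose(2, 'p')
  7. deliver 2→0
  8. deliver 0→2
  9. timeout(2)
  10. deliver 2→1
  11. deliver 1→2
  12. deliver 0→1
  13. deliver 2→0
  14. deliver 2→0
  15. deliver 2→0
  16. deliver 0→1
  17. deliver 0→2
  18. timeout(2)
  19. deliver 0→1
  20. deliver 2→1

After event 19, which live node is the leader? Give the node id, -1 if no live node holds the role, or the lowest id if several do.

1. timeout(2):  <2:cand b5 ->
2. deliver 2→1:  <1:foll b5 ->
3. deliver 1→2:  <2:lead b5 ->
4. deliver 2→0:  <0:foll b5 ->
5. deliver 0→2:  nop
6. propose(2,'p'):  nop
7. deliver 2→0:  <0:foll b5 p>
8. deliver 0→2:  <2:lead b5 p>
9. timeout(2):  <2:cand b8 p>
10. deliver 2→1:  <1:foll b5 p>
11. deliver 1→2:  nop
12. deliver 0→1:  nop
13. deliver 2→0:  <0:foll b8 p>
14. deliver 2→0:  nop
15. deliver 2→0:  nop
16. deliver 0→1:  nop
17. deliver 0→2:  <2:lead b8 p>
18. timeout(2):  <2:cand b11 p>
19. deliver 0→1:  nop

-1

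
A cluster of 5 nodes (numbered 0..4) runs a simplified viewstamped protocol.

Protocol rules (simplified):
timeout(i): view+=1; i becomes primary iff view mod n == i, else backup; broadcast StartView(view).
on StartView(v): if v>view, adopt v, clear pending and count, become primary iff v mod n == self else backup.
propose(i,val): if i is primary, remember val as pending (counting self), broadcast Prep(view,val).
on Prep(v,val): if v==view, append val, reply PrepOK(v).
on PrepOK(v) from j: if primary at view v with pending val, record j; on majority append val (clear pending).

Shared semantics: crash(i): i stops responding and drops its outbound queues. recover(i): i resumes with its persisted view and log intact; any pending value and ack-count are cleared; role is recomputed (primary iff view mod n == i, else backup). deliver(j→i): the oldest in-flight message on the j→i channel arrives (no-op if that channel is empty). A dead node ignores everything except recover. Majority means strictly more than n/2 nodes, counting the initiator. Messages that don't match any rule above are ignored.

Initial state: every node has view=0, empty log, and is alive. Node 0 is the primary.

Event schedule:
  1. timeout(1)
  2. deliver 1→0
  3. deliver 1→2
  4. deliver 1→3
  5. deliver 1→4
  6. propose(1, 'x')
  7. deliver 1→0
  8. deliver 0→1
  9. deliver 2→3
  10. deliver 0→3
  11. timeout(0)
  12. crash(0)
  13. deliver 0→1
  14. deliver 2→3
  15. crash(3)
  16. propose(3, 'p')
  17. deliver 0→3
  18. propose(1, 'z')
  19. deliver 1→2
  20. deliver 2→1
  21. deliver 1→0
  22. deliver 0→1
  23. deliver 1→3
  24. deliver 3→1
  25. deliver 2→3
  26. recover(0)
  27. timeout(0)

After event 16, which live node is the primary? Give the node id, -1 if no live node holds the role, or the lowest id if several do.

[1] timeout(1) → N1(prim v1 [-])
[2] deliver 1→0 → N0(back v1 [-])
[3] deliver 1→2 → N2(back v1 [-])
[4] deliver 1→3 → N3(back v1 [-])
[5] deliver 1→4 → N4(back v1 [-])
[6] propose(1,'x') → ∅
[7] deliver 1→0 → N0(back v1 [x])
[8] deliver 0→1 → ∅
[9] deliver 2→3 → ∅
[10] deliver 0→3 → ∅
[11] timeout(0) → N0(back v2 [x])
[12] crash(0) → N0(✗back v2 [x])
[13] deliver 0→1 → ∅
[14] deliver 2→3 → ∅
[15] crash(3) → N3(✗back v1 [-])
[16] propose(3,'p') → ∅

1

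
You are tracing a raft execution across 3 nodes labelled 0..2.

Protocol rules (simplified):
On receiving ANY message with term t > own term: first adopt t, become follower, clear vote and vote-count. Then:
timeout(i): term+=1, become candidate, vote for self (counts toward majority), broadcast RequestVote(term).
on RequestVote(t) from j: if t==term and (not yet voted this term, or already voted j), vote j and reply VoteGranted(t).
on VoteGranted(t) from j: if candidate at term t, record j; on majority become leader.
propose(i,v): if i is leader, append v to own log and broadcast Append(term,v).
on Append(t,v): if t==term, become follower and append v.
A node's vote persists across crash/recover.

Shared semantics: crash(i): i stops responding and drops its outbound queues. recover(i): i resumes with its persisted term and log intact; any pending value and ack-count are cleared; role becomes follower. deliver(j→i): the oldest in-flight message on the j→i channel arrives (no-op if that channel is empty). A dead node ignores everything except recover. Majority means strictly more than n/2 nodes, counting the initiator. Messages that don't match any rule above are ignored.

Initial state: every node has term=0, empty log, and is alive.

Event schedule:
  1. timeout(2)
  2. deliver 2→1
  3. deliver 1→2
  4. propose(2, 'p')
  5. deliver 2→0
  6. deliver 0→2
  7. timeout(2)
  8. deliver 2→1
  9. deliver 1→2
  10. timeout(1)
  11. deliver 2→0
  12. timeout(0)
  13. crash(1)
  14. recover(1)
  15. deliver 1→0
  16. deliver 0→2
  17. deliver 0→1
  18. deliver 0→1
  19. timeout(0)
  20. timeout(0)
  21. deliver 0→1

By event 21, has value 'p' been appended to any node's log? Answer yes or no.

step 1 timeout(2): 2={cand,t=1,log=-}
step 2 deliver 2→1: 1={foll,t=1,log=-}
step 3 deliver 1→2: 2={lead,t=1,log=-}
step 4 propose(2,'p'): 2={lead,t=1,log=p}
step 5 deliver 2→0: 0={foll,t=1,log=-}
step 6 deliver 0→2: —
step 7 timeout(2): 2={cand,t=2,log=p}
step 8 deliver 2→1: 1={foll,t=1,log=p}
step 9 deliver 1→2: —
step 10 timeout(1): 1={cand,t=2,log=p}
step 11 deliver 2→0: 0={foll,t=1,log=p}
step 12 timeout(0): 0={cand,t=2,log=p}
step 13 crash(1): 1={✗cand,t=2,log=p}
step 14 recover(1): 1={foll,t=2,log=p}
step 15 deliver 1→0: —
step 16 deliver 0→2: —
step 17 deliver 0→1: —
step 18 deliver 0→1: —
step 19 timeout(0): 0={cand,t=3,log=p}
step 20 timeout(0): 0={cand,t=4,log=p}
step 21 deliver 0→1: 1={foll,t=3,log=p}

yes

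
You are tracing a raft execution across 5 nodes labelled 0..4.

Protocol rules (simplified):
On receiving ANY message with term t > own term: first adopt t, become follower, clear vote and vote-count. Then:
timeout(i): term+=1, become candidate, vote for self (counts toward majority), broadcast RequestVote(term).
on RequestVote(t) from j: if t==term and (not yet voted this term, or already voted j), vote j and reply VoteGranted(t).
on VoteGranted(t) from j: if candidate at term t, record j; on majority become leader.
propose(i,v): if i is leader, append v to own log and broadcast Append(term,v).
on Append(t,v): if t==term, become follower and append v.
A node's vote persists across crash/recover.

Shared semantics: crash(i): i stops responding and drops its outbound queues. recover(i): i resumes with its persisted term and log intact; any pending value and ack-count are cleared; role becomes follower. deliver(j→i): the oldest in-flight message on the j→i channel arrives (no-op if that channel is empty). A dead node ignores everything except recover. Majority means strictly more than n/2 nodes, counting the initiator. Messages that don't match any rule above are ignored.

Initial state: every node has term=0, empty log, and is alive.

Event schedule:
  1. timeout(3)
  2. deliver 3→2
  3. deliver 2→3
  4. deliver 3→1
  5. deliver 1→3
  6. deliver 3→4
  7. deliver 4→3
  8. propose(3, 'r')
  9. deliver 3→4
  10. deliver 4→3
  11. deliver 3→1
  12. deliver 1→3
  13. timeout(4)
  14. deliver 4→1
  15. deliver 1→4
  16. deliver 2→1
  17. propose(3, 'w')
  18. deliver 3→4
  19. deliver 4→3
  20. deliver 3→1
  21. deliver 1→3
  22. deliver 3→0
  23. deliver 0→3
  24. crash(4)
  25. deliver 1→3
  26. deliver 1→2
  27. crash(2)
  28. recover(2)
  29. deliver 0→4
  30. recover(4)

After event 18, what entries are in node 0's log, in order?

empty

step 1 timeout(3): 3={cand,t=1,log=-}
step 2 deliver 3→2: 2={foll,t=1,log=-}
step 3 deliver 2→3: —
step 4 deliver 3→1: 1={foll,t=1,log=-}
step 5 deliver 1→3: 3={lead,t=1,log=-}
step 6 deliver 3→4: 4={foll,t=1,log=-}
step 7 deliver 4→3: —
step 8 propose(3,'r'): 3={lead,t=1,log=r}
step 9 deliver 3→4: 4={foll,t=1,log=r}
step 10 deliver 4→3: —
step 11 deliver 3→1: 1={foll,t=1,log=r}
step 12 deliver 1→3: —
step 13 timeout(4): 4={cand,t=2,log=r}
step 14 deliver 4→1: 1={foll,t=2,log=r}
step 15 deliver 1→4: —
step 16 deliver 2→1: —
step 17 propose(3,'w'): 3={lead,t=1,log=r,w}
step 18 deliver 3→4: —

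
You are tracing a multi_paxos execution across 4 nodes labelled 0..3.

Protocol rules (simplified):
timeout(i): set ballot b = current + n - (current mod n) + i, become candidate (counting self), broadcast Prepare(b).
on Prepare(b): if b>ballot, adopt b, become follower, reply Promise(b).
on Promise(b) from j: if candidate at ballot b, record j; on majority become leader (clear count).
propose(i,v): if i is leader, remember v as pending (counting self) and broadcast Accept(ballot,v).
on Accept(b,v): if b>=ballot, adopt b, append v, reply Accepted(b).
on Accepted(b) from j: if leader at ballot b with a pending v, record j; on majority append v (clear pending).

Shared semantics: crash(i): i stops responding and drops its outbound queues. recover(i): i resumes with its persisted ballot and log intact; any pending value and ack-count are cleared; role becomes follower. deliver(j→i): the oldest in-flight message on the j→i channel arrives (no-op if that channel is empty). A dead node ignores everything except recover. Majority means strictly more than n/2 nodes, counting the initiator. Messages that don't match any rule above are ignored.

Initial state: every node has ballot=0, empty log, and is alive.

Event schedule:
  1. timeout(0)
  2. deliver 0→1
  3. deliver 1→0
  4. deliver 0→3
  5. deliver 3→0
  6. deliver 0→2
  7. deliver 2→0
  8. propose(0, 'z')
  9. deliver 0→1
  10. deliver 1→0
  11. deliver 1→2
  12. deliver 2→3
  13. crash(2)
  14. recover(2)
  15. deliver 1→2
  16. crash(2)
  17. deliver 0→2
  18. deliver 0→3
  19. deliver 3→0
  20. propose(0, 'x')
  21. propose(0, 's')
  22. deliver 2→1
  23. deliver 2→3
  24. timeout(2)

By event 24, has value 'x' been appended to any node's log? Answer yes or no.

e1 timeout(0): 0[cand,b=4,-]
e2 deliver 0→1: 1[foll,b=4,-]
e3 deliver 1→0: ·
e4 deliver 0→3: 3[foll,b=4,-]
e5 deliver 3→0: 0[lead,b=4,-]
e6 deliver 0→2: 2[foll,b=4,-]
e7 deliver 2→0: ·
e8 propose(0,'z'): ·
e9 deliver 0→1: 1[foll,b=4,z]
e10 deliver 1→0: ·
e11 deliver 1→2: ·
e12 deliver 2→3: ·
e13 crash(2): 2[✗foll,b=4,-]
e14 recover(2): 2[foll,b=4,-]
e15 deliver 1→2: ·
e16 crash(2): 2[✗foll,b=4,-]
e17 deliver 0→2: ·
e18 deliver 0→3: 3[foll,b=4,z]
e19 deliver 3→0: 0[lead,b=4,z]
e20 propose(0,'x'): ·
e21 propose(0,'s'): ·
e22 deliver 2→1: ·
e23 deliver 2→3: ·
e24 timeout(2): ·

no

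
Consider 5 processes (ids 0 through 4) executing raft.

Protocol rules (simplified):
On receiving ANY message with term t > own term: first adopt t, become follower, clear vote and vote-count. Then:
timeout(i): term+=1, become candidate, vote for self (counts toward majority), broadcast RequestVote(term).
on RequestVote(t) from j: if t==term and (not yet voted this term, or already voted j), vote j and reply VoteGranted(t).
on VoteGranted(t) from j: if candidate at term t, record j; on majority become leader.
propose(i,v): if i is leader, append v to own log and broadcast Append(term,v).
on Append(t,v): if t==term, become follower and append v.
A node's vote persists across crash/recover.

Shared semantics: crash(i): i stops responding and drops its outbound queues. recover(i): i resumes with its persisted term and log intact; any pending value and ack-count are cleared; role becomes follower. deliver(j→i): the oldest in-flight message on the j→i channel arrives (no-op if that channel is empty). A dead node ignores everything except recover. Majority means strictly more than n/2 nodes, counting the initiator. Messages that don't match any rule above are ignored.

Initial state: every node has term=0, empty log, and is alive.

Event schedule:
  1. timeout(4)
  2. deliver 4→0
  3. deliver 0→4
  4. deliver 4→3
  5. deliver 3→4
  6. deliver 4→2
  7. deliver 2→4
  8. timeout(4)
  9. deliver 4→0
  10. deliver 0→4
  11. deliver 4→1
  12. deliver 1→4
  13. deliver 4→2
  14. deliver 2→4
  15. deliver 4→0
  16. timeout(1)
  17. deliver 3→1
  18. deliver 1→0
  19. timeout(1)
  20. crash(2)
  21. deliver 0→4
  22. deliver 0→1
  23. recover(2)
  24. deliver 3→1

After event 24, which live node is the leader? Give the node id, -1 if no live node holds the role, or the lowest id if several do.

after 1 — timeout(4): n4:cand/t1/[-]
after 2 — deliver 4→0: n0:foll/t1/[-]
after 3 — deliver 0→4: ·
after 4 — deliver 4→3: n3:foll/t1/[-]
after 5 — deliver 3→4: n4:lead/t1/[-]
after 6 — deliver 4→2: n2:foll/t1/[-]
after 7 — deliver 2→4: ·
after 8 — timeout(4): n4:cand/t2/[-]
after 9 — deliver 4→0: n0:foll/t2/[-]
after 10 — deliver 0→4: ·
after 11 — deliver 4→1: n1:foll/t1/[-]
after 12 — deliver 1→4: ·
after 13 — deliver 4→2: n2:foll/t2/[-]
after 14 — deliver 2→4: n4:lead/t2/[-]
after 15 — deliver 4→0: ·
after 16 — timeout(1): n1:cand/t2/[-]
after 17 — deliver 3→1: ·
after 18 — deliver 1→0: ·
after 19 — timeout(1): n1:cand/t3/[-]
after 20 — crash(2): n2:✗foll/t2/[-]
after 21 — deliver 0→4: ·
after 22 — deliver 0→1: ·
after 23 — recover(2): n2:foll/t2/[-]
after 24 — deliver 3→1: ·

4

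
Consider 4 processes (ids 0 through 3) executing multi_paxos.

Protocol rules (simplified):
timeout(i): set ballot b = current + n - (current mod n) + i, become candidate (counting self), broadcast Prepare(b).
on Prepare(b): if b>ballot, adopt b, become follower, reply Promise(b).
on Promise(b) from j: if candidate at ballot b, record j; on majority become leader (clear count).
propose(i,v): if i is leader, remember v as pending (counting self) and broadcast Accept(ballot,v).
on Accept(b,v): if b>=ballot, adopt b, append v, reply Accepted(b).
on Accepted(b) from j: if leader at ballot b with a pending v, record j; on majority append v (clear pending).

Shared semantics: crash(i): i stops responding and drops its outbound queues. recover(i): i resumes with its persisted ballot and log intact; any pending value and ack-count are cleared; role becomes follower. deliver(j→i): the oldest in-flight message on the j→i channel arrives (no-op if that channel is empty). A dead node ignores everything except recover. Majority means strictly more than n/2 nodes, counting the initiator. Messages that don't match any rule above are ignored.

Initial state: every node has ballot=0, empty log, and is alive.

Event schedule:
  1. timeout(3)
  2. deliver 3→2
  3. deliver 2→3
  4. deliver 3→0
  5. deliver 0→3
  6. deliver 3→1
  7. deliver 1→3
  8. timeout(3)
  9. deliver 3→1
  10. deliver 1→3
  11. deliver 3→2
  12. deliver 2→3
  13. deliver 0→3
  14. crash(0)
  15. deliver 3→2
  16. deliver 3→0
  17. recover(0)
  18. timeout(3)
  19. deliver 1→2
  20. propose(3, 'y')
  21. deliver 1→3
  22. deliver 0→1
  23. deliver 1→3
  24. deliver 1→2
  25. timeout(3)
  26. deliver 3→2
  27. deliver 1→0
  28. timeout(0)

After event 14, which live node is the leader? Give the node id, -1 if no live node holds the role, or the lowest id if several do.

[1] timeout(3) → N3(cand b7 [-])
[2] deliver 3→2 → N2(foll b7 [-])
[3] deliver 2→3 → ∅
[4] deliver 3→0 → N0(foll b7 [-])
[5] deliver 0→3 → N3(lead b7 [-])
[6] deliver 3→1 → N1(foll b7 [-])
[7] deliver 1→3 → ∅
[8] timeout(3) → N3(cand b11 [-])
[9] deliver 3→1 → N1(foll b11 [-])
[10] deliver 1→3 → ∅
[11] deliver 3→2 → N2(foll b11 [-])
[12] deliver 2→3 → N3(lead b11 [-])
[13] deliver 0→3 → ∅
[14] crash(0) → N0(✗foll b7 [-])

3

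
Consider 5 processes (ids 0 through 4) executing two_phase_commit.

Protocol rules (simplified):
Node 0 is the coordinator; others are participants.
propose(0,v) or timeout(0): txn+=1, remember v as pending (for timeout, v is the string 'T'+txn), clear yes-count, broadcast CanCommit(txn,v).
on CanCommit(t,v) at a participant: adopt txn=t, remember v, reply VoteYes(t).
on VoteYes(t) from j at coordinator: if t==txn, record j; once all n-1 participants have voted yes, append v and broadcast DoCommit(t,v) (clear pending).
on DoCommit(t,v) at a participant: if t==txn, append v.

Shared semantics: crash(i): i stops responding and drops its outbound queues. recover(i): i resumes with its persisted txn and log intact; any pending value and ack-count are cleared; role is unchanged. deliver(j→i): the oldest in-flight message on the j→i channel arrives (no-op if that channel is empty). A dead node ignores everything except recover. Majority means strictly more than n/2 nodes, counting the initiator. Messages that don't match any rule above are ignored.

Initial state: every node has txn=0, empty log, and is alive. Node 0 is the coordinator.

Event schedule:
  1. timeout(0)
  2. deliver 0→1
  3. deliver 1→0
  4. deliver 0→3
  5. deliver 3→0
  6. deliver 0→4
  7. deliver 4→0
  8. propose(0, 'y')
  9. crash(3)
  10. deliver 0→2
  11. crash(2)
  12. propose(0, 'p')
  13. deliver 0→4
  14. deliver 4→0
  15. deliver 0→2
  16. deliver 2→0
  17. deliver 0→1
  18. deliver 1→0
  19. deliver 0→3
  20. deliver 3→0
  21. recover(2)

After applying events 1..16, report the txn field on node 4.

step 1 timeout(0): 0={coor,t=1,log=-}
step 2 deliver 0→1: 1={part,t=1,log=-}
step 3 deliver 1→0: —
step 4 deliver 0→3: 3={part,t=1,log=-}
step 5 deliver 3→0: —
step 6 deliver 0→4: 4={part,t=1,log=-}
step 7 deliver 4→0: —
step 8 propose(0,'y'): 0={coor,t=2,log=-}
step 9 crash(3): 3={✗part,t=1,log=-}
step 10 deliver 0→2: 2={part,t=1,log=-}
step 11 crash(2): 2={✗part,t=1,log=-}
step 12 propose(0,'p'): 0={coor,t=3,log=-}
step 13 deliver 0→4: 4={part,t=2,log=-}
step 14 deliver 4→0: —
step 15 deliver 0→2: —
step 16 deliver 2→0: —

2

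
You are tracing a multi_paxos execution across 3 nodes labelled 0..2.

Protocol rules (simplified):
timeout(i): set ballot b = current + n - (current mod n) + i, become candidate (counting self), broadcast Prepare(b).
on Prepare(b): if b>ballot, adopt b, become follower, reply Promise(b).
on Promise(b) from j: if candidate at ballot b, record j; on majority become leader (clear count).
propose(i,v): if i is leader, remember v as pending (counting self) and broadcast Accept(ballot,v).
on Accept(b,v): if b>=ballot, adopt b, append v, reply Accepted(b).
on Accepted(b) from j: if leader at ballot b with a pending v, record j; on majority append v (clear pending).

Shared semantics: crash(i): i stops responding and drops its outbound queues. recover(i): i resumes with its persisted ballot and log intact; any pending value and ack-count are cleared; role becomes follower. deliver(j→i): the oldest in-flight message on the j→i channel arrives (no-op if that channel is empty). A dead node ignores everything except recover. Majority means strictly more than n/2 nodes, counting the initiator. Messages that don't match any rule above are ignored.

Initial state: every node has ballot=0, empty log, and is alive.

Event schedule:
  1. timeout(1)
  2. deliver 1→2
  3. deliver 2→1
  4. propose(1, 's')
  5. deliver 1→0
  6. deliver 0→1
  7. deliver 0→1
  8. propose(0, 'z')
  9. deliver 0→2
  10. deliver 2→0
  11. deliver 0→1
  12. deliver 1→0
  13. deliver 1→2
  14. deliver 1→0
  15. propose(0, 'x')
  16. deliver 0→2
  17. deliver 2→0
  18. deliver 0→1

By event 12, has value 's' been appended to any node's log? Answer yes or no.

yes

after 1 — timeout(1): n1:cand/b4/[-]
after 2 — deliver 1→2: n2:foll/b4/[-]
after 3 — deliver 2→1: n1:lead/b4/[-]
after 4 — propose(1,'s'): ·
after 5 — deliver 1→0: n0:foll/b4/[-]
after 6 — deliver 0→1: ·
after 7 — deliver 0→1: ·
after 8 — propose(0,'z'): ·
after 9 — deliver 0→2: ·
after 10 — deliver 2→0: ·
after 11 — deliver 0→1: ·
after 12 — deliver 1→0: n0:foll/b4/[s]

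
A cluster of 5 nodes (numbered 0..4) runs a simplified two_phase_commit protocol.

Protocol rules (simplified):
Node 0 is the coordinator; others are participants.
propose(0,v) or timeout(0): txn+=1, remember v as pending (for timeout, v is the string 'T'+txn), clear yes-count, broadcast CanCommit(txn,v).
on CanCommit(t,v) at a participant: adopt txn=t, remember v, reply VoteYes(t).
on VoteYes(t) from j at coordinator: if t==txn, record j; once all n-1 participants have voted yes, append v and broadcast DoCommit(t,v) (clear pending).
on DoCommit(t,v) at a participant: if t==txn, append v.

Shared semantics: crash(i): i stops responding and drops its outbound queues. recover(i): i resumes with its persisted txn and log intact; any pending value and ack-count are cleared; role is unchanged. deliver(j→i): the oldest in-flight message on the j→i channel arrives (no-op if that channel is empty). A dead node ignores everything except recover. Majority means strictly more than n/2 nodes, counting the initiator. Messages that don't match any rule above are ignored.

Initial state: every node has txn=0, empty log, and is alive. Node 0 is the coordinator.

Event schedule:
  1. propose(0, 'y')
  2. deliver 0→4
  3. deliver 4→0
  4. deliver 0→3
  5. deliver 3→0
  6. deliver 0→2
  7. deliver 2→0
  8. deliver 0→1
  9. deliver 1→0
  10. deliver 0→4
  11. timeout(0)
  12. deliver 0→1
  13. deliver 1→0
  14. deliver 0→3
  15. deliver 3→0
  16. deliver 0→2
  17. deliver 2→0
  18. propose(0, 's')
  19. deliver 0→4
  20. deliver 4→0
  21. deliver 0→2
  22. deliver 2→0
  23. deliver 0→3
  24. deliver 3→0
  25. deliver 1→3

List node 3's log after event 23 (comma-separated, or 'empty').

e1 propose(0,'y'): 0[coor,t=1,-]
e2 deliver 0→4: 4[part,t=1,-]
e3 deliver 4→0: ·
e4 deliver 0→3: 3[part,t=1,-]
e5 deliver 3→0: ·
e6 deliver 0→2: 2[part,t=1,-]
e7 deliver 2→0: ·
e8 deliver 0→1: 1[part,t=1,-]
e9 deliver 1→0: 0[coor,t=1,y]
e10 deliver 0→4: 4[part,t=1,y]
e11 timeout(0): 0[coor,t=2,y]
e12 deliver 0→1: 1[part,t=1,y]
e13 deliver 1→0: ·
e14 deliver 0→3: 3[part,t=1,y]
e15 deliver 3→0: ·
e16 deliver 0→2: 2[part,t=1,y]
e17 deliver 2→0: ·
e18 propose(0,'s'): 0[coor,t=3,y]
e19 deliver 0→4: 4[part,t=2,y]
e20 deliver 4→0: ·
e21 deliver 0→2: 2[part,t=2,y]
e22 deliver 2→0: ·
e23 deliver 0→3: 3[part,t=2,y]

y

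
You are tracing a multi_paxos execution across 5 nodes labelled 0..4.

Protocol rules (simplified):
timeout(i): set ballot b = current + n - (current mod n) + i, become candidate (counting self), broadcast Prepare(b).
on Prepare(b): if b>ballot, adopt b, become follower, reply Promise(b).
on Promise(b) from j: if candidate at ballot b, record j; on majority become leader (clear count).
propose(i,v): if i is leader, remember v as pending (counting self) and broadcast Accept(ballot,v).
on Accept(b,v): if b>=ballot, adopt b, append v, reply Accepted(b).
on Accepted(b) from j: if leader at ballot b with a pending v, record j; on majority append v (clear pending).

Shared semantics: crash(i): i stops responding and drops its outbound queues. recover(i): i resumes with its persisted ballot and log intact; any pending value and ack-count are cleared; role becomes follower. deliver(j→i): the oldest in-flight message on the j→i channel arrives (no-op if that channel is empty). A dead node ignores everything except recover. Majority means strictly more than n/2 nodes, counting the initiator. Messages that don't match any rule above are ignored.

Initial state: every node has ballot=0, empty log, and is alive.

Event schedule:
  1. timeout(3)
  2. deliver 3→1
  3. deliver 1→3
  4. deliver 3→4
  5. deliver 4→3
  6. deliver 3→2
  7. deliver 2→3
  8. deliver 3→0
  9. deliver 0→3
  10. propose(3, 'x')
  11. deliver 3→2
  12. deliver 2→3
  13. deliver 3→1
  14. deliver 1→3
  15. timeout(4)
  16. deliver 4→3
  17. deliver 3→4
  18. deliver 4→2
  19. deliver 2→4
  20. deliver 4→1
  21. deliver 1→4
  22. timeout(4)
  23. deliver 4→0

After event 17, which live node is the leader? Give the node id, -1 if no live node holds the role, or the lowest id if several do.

1. timeout(3):  <3:cand b8 ->
2. deliver 3→1:  <1:foll b8 ->
3. deliver 1→3:  nop
4. deliver 3→4:  <4:foll b8 ->
5. deliver 4→3:  <3:lead b8 ->
6. deliver 3→2:  <2:foll b8 ->
7. deliver 2→3:  nop
8. deliver 3→0:  <0:foll b8 ->
9. deliver 0→3:  nop
10. propose(3,'x'):  nop
11. deliver 3→2:  <2:foll b8 x>
12. deliver 2→3:  nop
13. deliver 3→1:  <1:foll b8 x>
14. deliver 1→3:  <3:lead b8 x>
15. timeout(4):  <4:cand b14 ->
16. deliver 4→3:  <3:foll b14 x>
17. deliver 3→4:  nop

-1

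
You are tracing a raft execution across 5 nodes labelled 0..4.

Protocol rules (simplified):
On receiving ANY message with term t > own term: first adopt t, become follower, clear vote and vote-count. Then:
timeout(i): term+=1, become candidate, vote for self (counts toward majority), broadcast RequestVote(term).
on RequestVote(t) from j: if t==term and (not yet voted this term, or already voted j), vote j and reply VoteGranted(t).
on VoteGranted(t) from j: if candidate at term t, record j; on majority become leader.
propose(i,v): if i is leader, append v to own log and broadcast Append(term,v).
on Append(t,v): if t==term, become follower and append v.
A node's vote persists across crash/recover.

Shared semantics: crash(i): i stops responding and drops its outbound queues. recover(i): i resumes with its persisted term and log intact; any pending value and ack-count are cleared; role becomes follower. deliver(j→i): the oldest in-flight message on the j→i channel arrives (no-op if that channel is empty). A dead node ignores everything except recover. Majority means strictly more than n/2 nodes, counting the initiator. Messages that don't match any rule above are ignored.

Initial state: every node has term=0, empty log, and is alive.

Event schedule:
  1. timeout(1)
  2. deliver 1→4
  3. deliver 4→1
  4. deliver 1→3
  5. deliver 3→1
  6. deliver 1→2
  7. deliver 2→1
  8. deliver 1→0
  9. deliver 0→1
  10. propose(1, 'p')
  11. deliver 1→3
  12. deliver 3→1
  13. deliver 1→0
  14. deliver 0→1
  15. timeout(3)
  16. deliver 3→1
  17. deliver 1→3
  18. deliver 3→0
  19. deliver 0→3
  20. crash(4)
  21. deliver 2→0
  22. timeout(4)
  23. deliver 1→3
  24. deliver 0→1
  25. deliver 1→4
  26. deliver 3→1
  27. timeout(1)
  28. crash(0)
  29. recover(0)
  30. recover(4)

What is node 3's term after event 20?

2

step 1 timeout(1): 1={cand,t=1,log=-}
step 2 deliver 1→4: 4={foll,t=1,log=-}
step 3 deliver 4→1: —
step 4 deliver 1→3: 3={foll,t=1,log=-}
step 5 deliver 3→1: 1={lead,t=1,log=-}
step 6 deliver 1→2: 2={foll,t=1,log=-}
step 7 deliver 2→1: —
step 8 deliver 1→0: 0={foll,t=1,log=-}
step 9 deliver 0→1: —
step 10 propose(1,'p'): 1={lead,t=1,log=p}
step 11 deliver 1→3: 3={foll,t=1,log=p}
step 12 deliver 3→1: —
step 13 deliver 1→0: 0={foll,t=1,log=p}
step 14 deliver 0→1: —
step 15 timeout(3): 3={cand,t=2,log=p}
step 16 deliver 3→1: 1={foll,t=2,log=p}
step 17 deliver 1→3: —
step 18 deliver 3→0: 0={foll,t=2,log=p}
step 19 deliver 0→3: 3={lead,t=2,log=p}
step 20 crash(4): 4={✗foll,t=1,log=-}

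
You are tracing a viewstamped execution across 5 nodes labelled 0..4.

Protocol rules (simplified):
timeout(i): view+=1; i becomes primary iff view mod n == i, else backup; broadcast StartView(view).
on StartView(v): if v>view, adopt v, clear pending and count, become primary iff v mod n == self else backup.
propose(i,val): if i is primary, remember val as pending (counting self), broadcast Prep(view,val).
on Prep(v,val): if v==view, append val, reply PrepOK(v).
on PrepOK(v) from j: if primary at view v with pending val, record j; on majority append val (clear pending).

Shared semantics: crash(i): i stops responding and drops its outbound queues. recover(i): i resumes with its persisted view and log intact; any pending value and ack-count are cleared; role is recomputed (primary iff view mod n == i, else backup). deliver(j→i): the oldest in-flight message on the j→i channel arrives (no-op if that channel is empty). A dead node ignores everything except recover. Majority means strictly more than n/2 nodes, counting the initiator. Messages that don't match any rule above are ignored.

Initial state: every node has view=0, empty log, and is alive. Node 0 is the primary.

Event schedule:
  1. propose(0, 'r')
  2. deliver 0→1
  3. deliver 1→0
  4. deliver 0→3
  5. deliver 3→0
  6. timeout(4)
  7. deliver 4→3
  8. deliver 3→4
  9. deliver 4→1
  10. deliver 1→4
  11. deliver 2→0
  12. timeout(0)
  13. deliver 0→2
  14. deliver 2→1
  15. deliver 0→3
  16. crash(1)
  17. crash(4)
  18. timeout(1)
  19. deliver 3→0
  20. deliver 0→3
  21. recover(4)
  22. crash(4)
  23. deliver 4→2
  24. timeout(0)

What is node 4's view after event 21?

1

1. propose(0,'r'):  nop
2. deliver 0→1:  <1:back v0 r>
3. deliver 1→0:  nop
4. deliver 0→3:  <3:back v0 r>
5. deliver 3→0:  <0:prim v0 r>
6. timeout(4):  <4:back v1 ->
7. deliver 4→3:  <3:back v1 r>
8. deliver 3→4:  nop
9. deliver 4→1:  <1:prim v1 r>
10. deliver 1→4:  nop
11. deliver 2→0:  nop
12. timeout(0):  <0:back v1 r>
13. deliver 0→2:  <2:back v0 r>
14. deliver 2→1:  nop
15. deliver 0→3:  nop
16. crash(1):  <1:✗prim v1 r>
17. crash(4):  <4:✗back v1 ->
18. timeout(1):  nop
19. deliver 3→0:  nop
20. deliver 0→3:  nop
21. recover(4):  <4:back v1 ->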